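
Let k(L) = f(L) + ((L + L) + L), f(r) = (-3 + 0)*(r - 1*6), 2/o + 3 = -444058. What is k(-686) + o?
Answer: 7993096/444061 ≈ 18.000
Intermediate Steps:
o = -2/444061 (o = 2/(-3 - 444058) = 2/(-444061) = 2*(-1/444061) = -2/444061 ≈ -4.5039e-6)
f(r) = 18 - 3*r (f(r) = -3*(r - 6) = -3*(-6 + r) = 18 - 3*r)
k(L) = 18 (k(L) = (18 - 3*L) + ((L + L) + L) = (18 - 3*L) + (2*L + L) = (18 - 3*L) + 3*L = 18)
k(-686) + o = 18 - 2/444061 = 7993096/444061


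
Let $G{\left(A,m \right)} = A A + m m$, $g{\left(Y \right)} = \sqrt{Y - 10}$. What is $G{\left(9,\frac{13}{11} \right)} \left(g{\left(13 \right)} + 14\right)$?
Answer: $\frac{139580}{121} + \frac{9970 \sqrt{3}}{121} \approx 1296.3$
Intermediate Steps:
$g{\left(Y \right)} = \sqrt{-10 + Y}$
$G{\left(A,m \right)} = A^{2} + m^{2}$
$G{\left(9,\frac{13}{11} \right)} \left(g{\left(13 \right)} + 14\right) = \left(9^{2} + \left(\frac{13}{11}\right)^{2}\right) \left(\sqrt{-10 + 13} + 14\right) = \left(81 + \left(13 \cdot \frac{1}{11}\right)^{2}\right) \left(\sqrt{3} + 14\right) = \left(81 + \left(\frac{13}{11}\right)^{2}\right) \left(14 + \sqrt{3}\right) = \left(81 + \frac{169}{121}\right) \left(14 + \sqrt{3}\right) = \frac{9970 \left(14 + \sqrt{3}\right)}{121} = \frac{139580}{121} + \frac{9970 \sqrt{3}}{121}$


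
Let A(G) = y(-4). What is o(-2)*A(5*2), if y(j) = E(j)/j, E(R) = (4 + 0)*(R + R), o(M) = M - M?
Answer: 0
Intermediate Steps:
o(M) = 0
E(R) = 8*R (E(R) = 4*(2*R) = 8*R)
y(j) = 8 (y(j) = (8*j)/j = 8)
A(G) = 8
o(-2)*A(5*2) = 0*8 = 0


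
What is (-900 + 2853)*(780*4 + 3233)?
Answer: 12407409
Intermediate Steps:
(-900 + 2853)*(780*4 + 3233) = 1953*(3120 + 3233) = 1953*6353 = 12407409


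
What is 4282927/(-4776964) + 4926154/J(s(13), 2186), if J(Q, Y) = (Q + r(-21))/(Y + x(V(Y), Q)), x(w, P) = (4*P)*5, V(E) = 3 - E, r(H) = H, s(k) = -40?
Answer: -32615435859866563/291394804 ≈ -1.1193e+8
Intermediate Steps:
x(w, P) = 20*P
J(Q, Y) = (-21 + Q)/(Y + 20*Q) (J(Q, Y) = (Q - 21)/(Y + 20*Q) = (-21 + Q)/(Y + 20*Q))
4282927/(-4776964) + 4926154/J(s(13), 2186) = 4282927/(-4776964) + 4926154/(((-21 - 40)/(2186 + 20*(-40)))) = 4282927*(-1/4776964) + 4926154/((-61/(2186 - 800))) = -4282927/4776964 + 4926154/((-61/1386)) = -4282927/4776964 + 4926154/(((1/1386)*(-61))) = -4282927/4776964 + 4926154/(-61/1386) = -4282927/4776964 + 4926154*(-1386/61) = -4282927/4776964 - 6827649444/61 = -32615435859866563/291394804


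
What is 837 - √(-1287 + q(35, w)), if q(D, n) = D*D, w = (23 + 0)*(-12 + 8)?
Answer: 837 - I*√62 ≈ 837.0 - 7.874*I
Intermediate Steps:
w = -92 (w = 23*(-4) = -92)
q(D, n) = D²
837 - √(-1287 + q(35, w)) = 837 - √(-1287 + 35²) = 837 - √(-1287 + 1225) = 837 - √(-62) = 837 - I*√62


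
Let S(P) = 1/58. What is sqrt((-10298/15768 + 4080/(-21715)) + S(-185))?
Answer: I*sqrt(22560962444839389)/165494358 ≈ 0.9076*I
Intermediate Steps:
S(P) = 1/58
sqrt((-10298/15768 + 4080/(-21715)) + S(-185)) = sqrt((-10298/15768 + 4080/(-21715)) + 1/58) = sqrt((-10298*1/15768 + 4080*(-1/21715)) + 1/58) = sqrt((-5149/7884 - 816/4343) + 1/58) = sqrt(-28795451/34240212 + 1/58) = sqrt(-817947973/992966148) = I*sqrt(22560962444839389)/165494358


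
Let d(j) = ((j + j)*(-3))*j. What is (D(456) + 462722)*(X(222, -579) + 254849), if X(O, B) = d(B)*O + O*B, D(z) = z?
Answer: -206769468379778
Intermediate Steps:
d(j) = -6*j**2 (d(j) = ((2*j)*(-3))*j = (-6*j)*j = -6*j**2)
X(O, B) = B*O - 6*O*B**2 (X(O, B) = (-6*B**2)*O + O*B = -6*O*B**2 + B*O = B*O - 6*O*B**2)
(D(456) + 462722)*(X(222, -579) + 254849) = (456 + 462722)*(-579*222*(1 - 6*(-579)) + 254849) = 463178*(-579*222*(1 + 3474) + 254849) = 463178*(-579*222*3475 + 254849) = 463178*(-446669550 + 254849) = 463178*(-446414701) = -206769468379778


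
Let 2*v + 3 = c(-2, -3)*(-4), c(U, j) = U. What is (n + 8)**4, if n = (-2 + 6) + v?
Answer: 707281/16 ≈ 44205.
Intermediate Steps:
v = 5/2 (v = -3/2 + (-2*(-4))/2 = -3/2 + (1/2)*8 = -3/2 + 4 = 5/2 ≈ 2.5000)
n = 13/2 (n = (-2 + 6) + 5/2 = 4 + 5/2 = 13/2 ≈ 6.5000)
(n + 8)**4 = (13/2 + 8)**4 = (29/2)**4 = 707281/16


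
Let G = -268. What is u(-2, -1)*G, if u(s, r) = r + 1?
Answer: 0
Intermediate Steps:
u(s, r) = 1 + r
u(-2, -1)*G = (1 - 1)*(-268) = 0*(-268) = 0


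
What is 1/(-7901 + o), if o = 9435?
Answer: 1/1534 ≈ 0.00065189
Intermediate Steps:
1/(-7901 + o) = 1/(-7901 + 9435) = 1/1534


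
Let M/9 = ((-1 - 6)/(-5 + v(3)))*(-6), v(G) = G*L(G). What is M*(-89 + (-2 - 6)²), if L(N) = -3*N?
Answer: 4725/16 ≈ 295.31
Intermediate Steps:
v(G) = -3*G² (v(G) = G*(-3*G) = -3*G²)
M = -189/16 (M = 9*(((-1 - 6)/(-5 - 3*3²))*(-6)) = 9*(-7/(-5 - 3*9)*(-6)) = 9*(-7/(-5 - 27)*(-6)) = 9*(-7/(-32)*(-6)) = 9*(-7*(-1/32)*(-6)) = 9*((7/32)*(-6)) = 9*(-21/16) = -189/16 ≈ -11.813)
M*(-89 + (-2 - 6)²) = -189*(-89 + (-2 - 6)²)/16 = -189*(-89 + (-8)²)/16 = -189*(-89 + 64)/16 = -189/16*(-25) = 4725/16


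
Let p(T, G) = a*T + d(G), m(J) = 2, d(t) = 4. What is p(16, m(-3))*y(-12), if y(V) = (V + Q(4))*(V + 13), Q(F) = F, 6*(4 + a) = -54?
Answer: 1632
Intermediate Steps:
a = -13 (a = -4 + (1/6)*(-54) = -4 - 9 = -13)
p(T, G) = 4 - 13*T (p(T, G) = -13*T + 4 = 4 - 13*T)
y(V) = (4 + V)*(13 + V) (y(V) = (V + 4)*(V + 13) = (4 + V)*(13 + V))
p(16, m(-3))*y(-12) = (4 - 13*16)*(52 + (-12)**2 + 17*(-12)) = (4 - 208)*(52 + 144 - 204) = -204*(-8) = 1632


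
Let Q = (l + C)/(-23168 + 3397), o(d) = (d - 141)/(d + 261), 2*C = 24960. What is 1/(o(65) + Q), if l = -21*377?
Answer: -3222673/1495067 ≈ -2.1555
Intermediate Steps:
C = 12480 (C = (1/2)*24960 = 12480)
l = -7917
o(d) = (-141 + d)/(261 + d)
Q = -4563/19771 (Q = (-7917 + 12480)/(-23168 + 3397) = 4563/(-19771) = 4563*(-1/19771) = -4563/19771 ≈ -0.23079)
1/(o(65) + Q) = 1/((-141 + 65)/(261 + 65) - 4563/19771) = 1/(-76/326 - 4563/19771) = 1/((1/326)*(-76) - 4563/19771) = 1/(-38/163 - 4563/19771) = 1/(-1495067/3222673) = -3222673/1495067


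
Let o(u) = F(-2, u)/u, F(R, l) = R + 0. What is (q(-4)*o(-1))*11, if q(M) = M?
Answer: -88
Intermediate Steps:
F(R, l) = R
o(u) = -2/u
(q(-4)*o(-1))*11 = -(-8)/(-1)*11 = -(-8)*(-1)*11 = -4*2*11 = -8*11 = -88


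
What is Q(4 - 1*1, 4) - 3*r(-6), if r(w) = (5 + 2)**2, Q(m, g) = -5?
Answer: -152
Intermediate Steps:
r(w) = 49 (r(w) = 7**2 = 49)
Q(4 - 1*1, 4) - 3*r(-6) = -5 - 3*49 = -5 - 147 = -152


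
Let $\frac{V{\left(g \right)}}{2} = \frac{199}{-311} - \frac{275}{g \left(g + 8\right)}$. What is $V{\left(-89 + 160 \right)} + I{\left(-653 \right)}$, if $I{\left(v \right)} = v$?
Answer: $- \frac{1141495979}{1744399} \approx -654.38$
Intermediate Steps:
$V{\left(g \right)} = - \frac{398}{311} - \frac{550}{g \left(8 + g\right)}$ ($V{\left(g \right)} = 2 \left(\frac{199}{-311} - \frac{275}{g \left(g + 8\right)}\right) = 2 \left(199 \left(- \frac{1}{311}\right) - \frac{275}{g \left(8 + g\right)}\right) = 2 \left(- \frac{199}{311} - 275 \frac{1}{g \left(8 + g\right)}\right) = 2 \left(- \frac{199}{311} - \frac{275}{g \left(8 + g\right)}\right) = - \frac{398}{311} - \frac{550}{g \left(8 + g\right)}$)
$V{\left(-89 + 160 \right)} + I{\left(-653 \right)} = \frac{2 \left(-85525 - 1592 \left(-89 + 160\right) - 199 \left(-89 + 160\right)^{2}\right)}{311 \left(-89 + 160\right) \left(8 + \left(-89 + 160\right)\right)} - 653 = \frac{2 \left(-85525 - 113032 - 199 \cdot 71^{2}\right)}{311 \cdot 71 \left(8 + 71\right)} - 653 = \frac{2}{311} \cdot \frac{1}{71} \cdot \frac{1}{79} \left(-85525 - 113032 - 1003159\right) - 653 = \frac{2}{311} \cdot \frac{1}{71} \cdot \frac{1}{79} \left(-1201716\right) - 653 = - \frac{2403432}{1744399} - 653 = - \frac{1141495979}{1744399}$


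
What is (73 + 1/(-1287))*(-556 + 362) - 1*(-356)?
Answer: -17768128/1287 ≈ -13806.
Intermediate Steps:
(73 + 1/(-1287))*(-556 + 362) - 1*(-356) = (73 - 1/1287)*(-194) + 356 = (93950/1287)*(-194) + 356 = -18226300/1287 + 356 = -17768128/1287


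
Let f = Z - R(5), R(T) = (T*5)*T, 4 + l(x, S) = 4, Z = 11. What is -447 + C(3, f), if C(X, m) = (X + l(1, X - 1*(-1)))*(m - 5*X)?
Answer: -834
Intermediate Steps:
l(x, S) = 0 (l(x, S) = -4 + 4 = 0)
R(T) = 5*T² (R(T) = (5*T)*T = 5*T²)
f = -114 (f = 11 - 5*5² = 11 - 5*25 = 11 - 1*125 = 11 - 125 = -114)
C(X, m) = X*(m - 5*X) (C(X, m) = (X + 0)*(m - 5*X) = X*(m - 5*X))
-447 + C(3, f) = -447 + 3*(-114 - 5*3) = -447 + 3*(-114 - 15) = -447 + 3*(-129) = -447 - 387 = -834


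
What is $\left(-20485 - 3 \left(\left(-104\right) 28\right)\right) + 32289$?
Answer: $20540$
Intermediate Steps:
$\left(-20485 - 3 \left(\left(-104\right) 28\right)\right) + 32289 = \left(-20485 - -8736\right) + 32289 = \left(-20485 + 8736\right) + 32289 = -11749 + 32289 = 20540$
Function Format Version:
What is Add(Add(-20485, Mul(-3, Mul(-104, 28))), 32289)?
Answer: 20540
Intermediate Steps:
Add(Add(-20485, Mul(-3, Mul(-104, 28))), 32289) = Add(Add(-20485, Mul(-3, -2912)), 32289) = Add(Add(-20485, 8736), 32289) = Add(-11749, 32289) = 20540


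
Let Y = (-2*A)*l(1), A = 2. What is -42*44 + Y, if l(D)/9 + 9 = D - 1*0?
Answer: -1560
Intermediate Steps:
l(D) = -81 + 9*D (l(D) = -81 + 9*(D - 1*0) = -81 + 9*(D + 0) = -81 + 9*D)
Y = 288 (Y = (-2*2)*(-81 + 9*1) = -4*(-81 + 9) = -4*(-72) = 288)
-42*44 + Y = -42*44 + 288 = -1848 + 288 = -1560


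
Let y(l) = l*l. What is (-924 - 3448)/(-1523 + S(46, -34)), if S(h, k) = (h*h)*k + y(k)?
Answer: 4372/72311 ≈ 0.060461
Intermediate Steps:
y(l) = l²
S(h, k) = k² + k*h² (S(h, k) = (h*h)*k + k² = h²*k + k² = k*h² + k² = k² + k*h²)
(-924 - 3448)/(-1523 + S(46, -34)) = (-924 - 3448)/(-1523 - 34*(-34 + 46²)) = -4372/(-1523 - 34*(-34 + 2116)) = -4372/(-1523 - 34*2082) = -4372/(-1523 - 70788) = -4372/(-72311) = -4372*(-1/72311) = 4372/72311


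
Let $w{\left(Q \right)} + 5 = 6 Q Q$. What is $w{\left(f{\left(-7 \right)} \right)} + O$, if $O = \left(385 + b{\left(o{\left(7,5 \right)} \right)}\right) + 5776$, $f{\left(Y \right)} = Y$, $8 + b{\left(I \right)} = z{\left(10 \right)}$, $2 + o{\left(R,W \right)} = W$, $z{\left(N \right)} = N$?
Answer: $6452$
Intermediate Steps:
$o{\left(R,W \right)} = -2 + W$
$b{\left(I \right)} = 2$ ($b{\left(I \right)} = -8 + 10 = 2$)
$O = 6163$ ($O = \left(385 + 2\right) + 5776 = 387 + 5776 = 6163$)
$w{\left(Q \right)} = -5 + 6 Q^{2}$ ($w{\left(Q \right)} = -5 + 6 Q Q = -5 + 6 Q^{2}$)
$w{\left(f{\left(-7 \right)} \right)} + O = \left(-5 + 6 \left(-7\right)^{2}\right) + 6163 = \left(-5 + 6 \cdot 49\right) + 6163 = \left(-5 + 294\right) + 6163 = 289 + 6163 = 6452$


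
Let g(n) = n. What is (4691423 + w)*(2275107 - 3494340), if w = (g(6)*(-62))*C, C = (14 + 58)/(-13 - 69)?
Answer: -234533775249255/41 ≈ -5.7203e+12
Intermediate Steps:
C = -36/41 (C = 72/(-82) = 72*(-1/82) = -36/41 ≈ -0.87805)
w = 13392/41 (w = (6*(-62))*(-36/41) = -372*(-36/41) = 13392/41 ≈ 326.63)
(4691423 + w)*(2275107 - 3494340) = (4691423 + 13392/41)*(2275107 - 3494340) = (192361735/41)*(-1219233) = -234533775249255/41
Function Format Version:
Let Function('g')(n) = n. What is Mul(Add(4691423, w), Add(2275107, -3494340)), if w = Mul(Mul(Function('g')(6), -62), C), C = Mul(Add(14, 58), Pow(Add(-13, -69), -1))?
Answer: Rational(-234533775249255, 41) ≈ -5.7203e+12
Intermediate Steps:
C = Rational(-36, 41) (C = Mul(72, Pow(-82, -1)) = Mul(72, Rational(-1, 82)) = Rational(-36, 41) ≈ -0.87805)
w = Rational(13392, 41) (w = Mul(Mul(6, -62), Rational(-36, 41)) = Mul(-372, Rational(-36, 41)) = Rational(13392, 41) ≈ 326.63)
Mul(Add(4691423, w), Add(2275107, -3494340)) = Mul(Add(4691423, Rational(13392, 41)), Add(2275107, -3494340)) = Mul(Rational(192361735, 41), -1219233) = Rational(-234533775249255, 41)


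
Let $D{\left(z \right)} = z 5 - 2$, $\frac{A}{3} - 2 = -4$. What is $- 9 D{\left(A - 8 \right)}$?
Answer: $648$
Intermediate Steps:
$A = -6$ ($A = 6 + 3 \left(-4\right) = 6 - 12 = -6$)
$D{\left(z \right)} = -2 + 5 z$ ($D{\left(z \right)} = 5 z - 2 = -2 + 5 z$)
$- 9 D{\left(A - 8 \right)} = - 9 \left(-2 + 5 \left(-6 - 8\right)\right) = - 9 \left(-2 + 5 \left(-14\right)\right) = - 9 \left(-2 - 70\right) = \left(-9\right) \left(-72\right) = 648$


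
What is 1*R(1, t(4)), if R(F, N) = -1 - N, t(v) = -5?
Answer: 4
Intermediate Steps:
1*R(1, t(4)) = 1*(-1 - 1*(-5)) = 1*(-1 + 5) = 1*4 = 4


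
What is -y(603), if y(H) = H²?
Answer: -363609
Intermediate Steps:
-y(603) = -1*603² = -1*363609 = -363609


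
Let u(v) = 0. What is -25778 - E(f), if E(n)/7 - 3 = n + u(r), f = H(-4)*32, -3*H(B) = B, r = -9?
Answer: -78293/3 ≈ -26098.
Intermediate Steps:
H(B) = -B/3
f = 128/3 (f = -⅓*(-4)*32 = (4/3)*32 = 128/3 ≈ 42.667)
E(n) = 21 + 7*n (E(n) = 21 + 7*(n + 0) = 21 + 7*n)
-25778 - E(f) = -25778 - (21 + 7*(128/3)) = -25778 - (21 + 896/3) = -25778 - 1*959/3 = -25778 - 959/3 = -78293/3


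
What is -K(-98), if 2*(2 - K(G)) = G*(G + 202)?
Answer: -5098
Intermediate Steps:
K(G) = 2 - G*(202 + G)/2 (K(G) = 2 - G*(G + 202)/2 = 2 - G*(202 + G)/2)
-K(-98) = -(2 - 101*(-98) - ½*(-98)²) = -(2 + 9898 - ½*9604) = -(2 + 9898 - 4802) = -1*5098 = -5098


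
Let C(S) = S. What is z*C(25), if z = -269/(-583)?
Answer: 6725/583 ≈ 11.535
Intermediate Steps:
z = 269/583 (z = -269*(-1/583) = 269/583 ≈ 0.46141)
z*C(25) = (269/583)*25 = 6725/583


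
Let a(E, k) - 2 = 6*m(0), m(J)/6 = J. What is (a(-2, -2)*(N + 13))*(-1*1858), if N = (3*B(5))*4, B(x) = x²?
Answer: -1163108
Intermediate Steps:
m(J) = 6*J
a(E, k) = 2 (a(E, k) = 2 + 6*(6*0) = 2 + 6*0 = 2 + 0 = 2)
N = 300 (N = (3*5²)*4 = (3*25)*4 = 75*4 = 300)
(a(-2, -2)*(N + 13))*(-1*1858) = (2*(300 + 13))*(-1*1858) = (2*313)*(-1858) = 626*(-1858) = -1163108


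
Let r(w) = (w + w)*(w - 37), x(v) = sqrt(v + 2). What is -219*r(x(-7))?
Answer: 2190 + 16206*I*sqrt(5) ≈ 2190.0 + 36238.0*I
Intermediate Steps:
x(v) = sqrt(2 + v)
r(w) = 2*w*(-37 + w) (r(w) = (2*w)*(-37 + w) = 2*w*(-37 + w))
-219*r(x(-7)) = -438*sqrt(2 - 7)*(-37 + sqrt(2 - 7)) = -438*sqrt(-5)*(-37 + sqrt(-5)) = -438*I*sqrt(5)*(-37 + I*sqrt(5))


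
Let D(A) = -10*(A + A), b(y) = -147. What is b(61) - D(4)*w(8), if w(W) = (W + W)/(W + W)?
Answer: -67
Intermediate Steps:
w(W) = 1 (w(W) = (2*W)/((2*W)) = (2*W)*(1/(2*W)) = 1)
D(A) = -20*A
b(61) - D(4)*w(8) = -147 - (-20*4) = -147 - (-80) = -147 - 1*(-80) = -147 + 80 = -67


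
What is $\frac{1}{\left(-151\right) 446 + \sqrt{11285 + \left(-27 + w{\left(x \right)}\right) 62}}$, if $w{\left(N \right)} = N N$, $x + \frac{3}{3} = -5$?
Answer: $- \frac{67346}{4535471873} - \frac{\sqrt{11843}}{4535471873} \approx -1.4873 \cdot 10^{-5}$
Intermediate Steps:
$x = -6$ ($x = -1 - 5 = -6$)
$w{\left(N \right)} = N^{2}$
$\frac{1}{\left(-151\right) 446 + \sqrt{11285 + \left(-27 + w{\left(x \right)}\right) 62}} = \frac{1}{\left(-151\right) 446 + \sqrt{11285 + \left(-27 + \left(-6\right)^{2}\right) 62}} = \frac{1}{-67346 + \sqrt{11285 + \left(-27 + 36\right) 62}} = \frac{1}{-67346 + \sqrt{11285 + 9 \cdot 62}} = \frac{1}{-67346 + \sqrt{11285 + 558}} = \frac{1}{-67346 + \sqrt{11843}}$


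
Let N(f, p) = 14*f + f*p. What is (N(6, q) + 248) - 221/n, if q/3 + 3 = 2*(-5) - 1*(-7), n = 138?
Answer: 30691/138 ≈ 222.40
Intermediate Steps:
q = -18 (q = -9 + 3*(2*(-5) - 1*(-7)) = -9 + 3*(-10 + 7) = -9 + 3*(-3) = -9 - 9 = -18)
(N(6, q) + 248) - 221/n = (6*(14 - 18) + 248) - 221/138 = (6*(-4) + 248) - 221*1/138 = (-24 + 248) - 221/138 = 224 - 221/138 = 30691/138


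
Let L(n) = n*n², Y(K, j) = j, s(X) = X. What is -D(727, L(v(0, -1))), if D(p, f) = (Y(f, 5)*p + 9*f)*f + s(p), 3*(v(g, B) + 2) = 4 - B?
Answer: -47983/81 ≈ -592.38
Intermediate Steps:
v(g, B) = -⅔ - B/3 (v(g, B) = -2 + (4 - B)/3 = -2 + (4/3 - B/3) = -⅔ - B/3)
L(n) = n³
D(p, f) = p + f*(5*p + 9*f) (D(p, f) = (5*p + 9*f)*f + p = f*(5*p + 9*f) + p = p + f*(5*p + 9*f))
-D(727, L(v(0, -1))) = -(727 + 9*((-⅔ - ⅓*(-1))³)² + 5*(-⅔ - ⅓*(-1))³*727) = -(727 + 9*((-⅔ + ⅓)³)² + 5*(-⅔ + ⅓)³*727) = -(727 + 9*((-⅓)³)² + 5*(-⅓)³*727) = -(727 + 9*(-1/27)² + 5*(-1/27)*727) = -(727 + 9*(1/729) - 3635/27) = -(727 + 1/81 - 3635/27) = -1*47983/81 = -47983/81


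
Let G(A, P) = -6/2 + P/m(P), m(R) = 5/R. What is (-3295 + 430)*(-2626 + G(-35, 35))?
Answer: 6830160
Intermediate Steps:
G(A, P) = -3 + P²/5 (G(A, P) = -6/2 + P/((5/P)) = -6*½ + P*(P/5) = -3 + P²/5)
(-3295 + 430)*(-2626 + G(-35, 35)) = (-3295 + 430)*(-2626 + (-3 + (⅕)*35²)) = -2865*(-2626 + (-3 + (⅕)*1225)) = -2865*(-2626 + (-3 + 245)) = -2865*(-2626 + 242) = -2865*(-2384) = 6830160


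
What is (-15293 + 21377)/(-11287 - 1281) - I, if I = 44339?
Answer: -139314659/3142 ≈ -44340.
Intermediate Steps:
(-15293 + 21377)/(-11287 - 1281) - I = (-15293 + 21377)/(-11287 - 1281) - 1*44339 = 6084/(-12568) - 44339 = 6084*(-1/12568) - 44339 = -1521/3142 - 44339 = -139314659/3142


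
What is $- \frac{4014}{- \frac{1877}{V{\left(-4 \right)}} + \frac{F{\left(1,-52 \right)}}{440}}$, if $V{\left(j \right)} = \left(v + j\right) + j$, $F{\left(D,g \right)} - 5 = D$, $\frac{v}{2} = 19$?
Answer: $\frac{529848}{8257} \approx 64.17$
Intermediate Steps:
$v = 38$ ($v = 2 \cdot 19 = 38$)
$F{\left(D,g \right)} = 5 + D$
$V{\left(j \right)} = 38 + 2 j$ ($V{\left(j \right)} = \left(38 + j\right) + j = 38 + 2 j$)
$- \frac{4014}{- \frac{1877}{V{\left(-4 \right)}} + \frac{F{\left(1,-52 \right)}}{440}} = - \frac{4014}{- \frac{1877}{38 + 2 \left(-4\right)} + \frac{5 + 1}{440}} = - \frac{4014}{- \frac{1877}{38 - 8} + 6 \cdot \frac{1}{440}} = - \frac{4014}{- \frac{1877}{30} + \frac{3}{220}} = - \frac{4014}{- \frac{8257}{132}} = \left(-4014\right) \left(- \frac{132}{8257}\right) = \frac{529848}{8257}$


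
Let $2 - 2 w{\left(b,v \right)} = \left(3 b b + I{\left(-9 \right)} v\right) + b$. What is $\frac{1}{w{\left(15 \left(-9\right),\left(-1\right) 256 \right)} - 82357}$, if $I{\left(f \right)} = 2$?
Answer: $- \frac{1}{109370} \approx -9.1433 \cdot 10^{-6}$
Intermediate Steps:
$w{\left(b,v \right)} = 1 - v - \frac{3 b^{2}}{2} - \frac{b}{2}$ ($w{\left(b,v \right)} = 1 - \frac{\left(3 b b + 2 v\right) + b}{2} = 1 - \frac{\left(3 b^{2} + 2 v\right) + b}{2} = 1 - \frac{\left(2 v + 3 b^{2}\right) + b}{2} = 1 - \frac{b + 2 v + 3 b^{2}}{2} = 1 - \left(v + \frac{b}{2} + \frac{3 b^{2}}{2}\right) = 1 - v - \frac{3 b^{2}}{2} - \frac{b}{2}$)
$\frac{1}{w{\left(15 \left(-9\right),\left(-1\right) 256 \right)} - 82357} = \frac{1}{\left(1 - \left(-1\right) 256 - \frac{3 \left(15 \left(-9\right)\right)^{2}}{2} - \frac{15 \left(-9\right)}{2}\right) - 82357} = \frac{1}{\left(1 - -256 - \frac{3 \left(-135\right)^{2}}{2} - - \frac{135}{2}\right) - 82357} = \frac{1}{\left(1 + 256 - \frac{54675}{2} + \frac{135}{2}\right) - 82357} = \frac{1}{-27013 - 82357} = \frac{1}{-109370} = - \frac{1}{109370}$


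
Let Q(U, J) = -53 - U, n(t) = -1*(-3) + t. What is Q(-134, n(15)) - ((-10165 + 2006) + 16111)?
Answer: -7871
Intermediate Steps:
n(t) = 3 + t
Q(-134, n(15)) - ((-10165 + 2006) + 16111) = (-53 - 1*(-134)) - ((-10165 + 2006) + 16111) = (-53 + 134) - (-8159 + 16111) = 81 - 1*7952 = 81 - 7952 = -7871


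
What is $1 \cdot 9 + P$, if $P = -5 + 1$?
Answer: $5$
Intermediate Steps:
$P = -4$
$1 \cdot 9 + P = 1 \cdot 9 - 4 = 9 - 4 = 5$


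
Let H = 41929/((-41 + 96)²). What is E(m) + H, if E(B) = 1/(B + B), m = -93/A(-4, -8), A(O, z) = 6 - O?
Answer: 3884272/281325 ≈ 13.807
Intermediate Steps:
H = 41929/3025 (H = 41929/(55²) = 41929/3025 ≈ 13.861)
m = -93/10 (m = -93/(6 - 1*(-4)) = -93/(6 + 4) = -93/10 ≈ -9.3000)
E(B) = 1/(2*B)
E(m) + H = 1/(2*(-93/10)) + 41929/3025 = (½)*(-10/93) + 41929/3025 = -5/93 + 41929/3025 = 3884272/281325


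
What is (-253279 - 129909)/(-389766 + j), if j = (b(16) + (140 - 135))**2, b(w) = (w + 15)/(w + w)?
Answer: 392384512/399083903 ≈ 0.98321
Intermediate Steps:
b(w) = (15 + w)/(2*w) (b(w) = (15 + w)/((2*w)) = (15 + w)*(1/(2*w)) = (15 + w)/(2*w))
j = 36481/1024 (j = ((1/2)*(15 + 16)/16 + (140 - 135))**2 = ((1/2)*(1/16)*31 + 5)**2 = (31/32 + 5)**2 = (191/32)**2 = 36481/1024 ≈ 35.626)
(-253279 - 129909)/(-389766 + j) = (-253279 - 129909)/(-389766 + 36481/1024) = -383188/(-399083903/1024) = -383188*(-1024/399083903) = 392384512/399083903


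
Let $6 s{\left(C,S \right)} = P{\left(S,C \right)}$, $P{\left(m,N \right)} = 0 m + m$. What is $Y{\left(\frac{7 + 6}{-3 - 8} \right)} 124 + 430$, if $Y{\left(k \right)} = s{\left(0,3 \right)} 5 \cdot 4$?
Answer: $1670$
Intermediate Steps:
$P{\left(m,N \right)} = m$ ($P{\left(m,N \right)} = 0 + m = m$)
$s{\left(C,S \right)} = \frac{S}{6}$
$Y{\left(k \right)} = 10$ ($Y{\left(k \right)} = \frac{1}{6} \cdot 3 \cdot 5 \cdot 4 = \frac{1}{2} \cdot 5 \cdot 4 = \frac{5}{2} \cdot 4 = 10$)
$Y{\left(\frac{7 + 6}{-3 - 8} \right)} 124 + 430 = 10 \cdot 124 + 430 = 1240 + 430 = 1670$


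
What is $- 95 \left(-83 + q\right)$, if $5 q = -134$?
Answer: $10431$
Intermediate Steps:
$q = - \frac{134}{5}$ ($q = \frac{1}{5} \left(-134\right) = - \frac{134}{5} \approx -26.8$)
$- 95 \left(-83 + q\right) = - 95 \left(-83 - \frac{134}{5}\right) = \left(-95\right) \left(- \frac{549}{5}\right) = 10431$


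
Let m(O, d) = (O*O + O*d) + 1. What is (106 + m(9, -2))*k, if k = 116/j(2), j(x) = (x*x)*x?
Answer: 2465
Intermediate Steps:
j(x) = x**3 (j(x) = x**2*x = x**3)
m(O, d) = 1 + O**2 + O*d (m(O, d) = (O**2 + O*d) + 1 = 1 + O**2 + O*d)
k = 29/2 (k = 116/(2**3) = 116/8 = 116*(1/8) = 29/2 ≈ 14.500)
(106 + m(9, -2))*k = (106 + (1 + 9**2 + 9*(-2)))*(29/2) = (106 + (1 + 81 - 18))*(29/2) = (106 + 64)*(29/2) = 170*(29/2) = 2465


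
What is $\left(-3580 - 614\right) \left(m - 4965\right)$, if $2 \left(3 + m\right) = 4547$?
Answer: $11300733$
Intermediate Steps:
$m = \frac{4541}{2}$ ($m = -3 + \frac{1}{2} \cdot 4547 = -3 + \frac{4547}{2} = \frac{4541}{2} \approx 2270.5$)
$\left(-3580 - 614\right) \left(m - 4965\right) = \left(-3580 - 614\right) \left(\frac{4541}{2} - 4965\right) = \left(-4194\right) \left(- \frac{5389}{2}\right) = 11300733$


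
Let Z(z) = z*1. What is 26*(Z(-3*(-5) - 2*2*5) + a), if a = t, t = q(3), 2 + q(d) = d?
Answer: -104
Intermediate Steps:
q(d) = -2 + d
t = 1 (t = -2 + 3 = 1)
a = 1
Z(z) = z
26*(Z(-3*(-5) - 2*2*5) + a) = 26*((-3*(-5) - 2*2*5) + 1) = 26*((15 - 4*5) + 1) = 26*((15 - 20) + 1) = 26*(-5 + 1) = 26*(-4) = -104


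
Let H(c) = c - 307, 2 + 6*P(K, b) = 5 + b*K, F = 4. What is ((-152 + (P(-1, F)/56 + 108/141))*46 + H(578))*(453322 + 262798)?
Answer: -4725665943835/987 ≈ -4.7879e+9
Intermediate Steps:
P(K, b) = ½ + K*b/6 (P(K, b) = -⅓ + (5 + b*K)/6 = -⅓ + (5 + K*b)/6 = -⅓ + (⅚ + K*b/6) = ½ + K*b/6)
H(c) = -307 + c
((-152 + (P(-1, F)/56 + 108/141))*46 + H(578))*(453322 + 262798) = ((-152 + ((½ + (⅙)*(-1)*4)/56 + 108/141))*46 + (-307 + 578))*(453322 + 262798) = ((-152 + ((½ - ⅔)*(1/56) + 108*(1/141)))*46 + 271)*716120 = ((-152 + (-⅙*1/56 + 36/47))*46 + 271)*716120 = ((-152 + (-1/336 + 36/47))*46 + 271)*716120 = ((-152 + 12049/15792)*46 + 271)*716120 = (-2388335/15792*46 + 271)*716120 = (-54931705/7896 + 271)*716120 = -52791889/7896*716120 = -4725665943835/987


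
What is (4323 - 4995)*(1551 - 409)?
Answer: -767424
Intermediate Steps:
(4323 - 4995)*(1551 - 409) = -672*1142 = -767424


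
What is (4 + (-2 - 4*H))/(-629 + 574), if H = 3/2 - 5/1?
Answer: -16/55 ≈ -0.29091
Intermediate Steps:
H = -7/2 (H = 3*(½) - 5*1 = 3/2 - 5 = -7/2 ≈ -3.5000)
(4 + (-2 - 4*H))/(-629 + 574) = (4 + (-2 - 4*(-7/2)))/(-629 + 574) = (4 + (-2 + 14))/(-55) = (4 + 12)*(-1/55) = 16*(-1/55) = -16/55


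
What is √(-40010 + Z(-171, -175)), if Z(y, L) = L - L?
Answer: I*√40010 ≈ 200.02*I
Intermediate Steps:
Z(y, L) = 0
√(-40010 + Z(-171, -175)) = √(-40010 + 0) = √(-40010) = I*√40010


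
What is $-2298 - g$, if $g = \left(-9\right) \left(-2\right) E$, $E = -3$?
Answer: $-2244$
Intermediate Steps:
$g = -54$ ($g = \left(-9\right) \left(-2\right) \left(-3\right) = 18 \left(-3\right) = -54$)
$-2298 - g = -2298 - -54 = -2298 + 54 = -2244$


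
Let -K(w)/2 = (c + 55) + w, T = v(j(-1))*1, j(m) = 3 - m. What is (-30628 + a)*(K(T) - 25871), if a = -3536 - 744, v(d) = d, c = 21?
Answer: 908690148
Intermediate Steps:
T = 4 (T = (3 - 1*(-1))*1 = (3 + 1)*1 = 4*1 = 4)
a = -4280
K(w) = -152 - 2*w (K(w) = -2*((21 + 55) + w) = -2*(76 + w) = -152 - 2*w)
(-30628 + a)*(K(T) - 25871) = (-30628 - 4280)*((-152 - 2*4) - 25871) = -34908*((-152 - 8) - 25871) = -34908*(-160 - 25871) = -34908*(-26031) = 908690148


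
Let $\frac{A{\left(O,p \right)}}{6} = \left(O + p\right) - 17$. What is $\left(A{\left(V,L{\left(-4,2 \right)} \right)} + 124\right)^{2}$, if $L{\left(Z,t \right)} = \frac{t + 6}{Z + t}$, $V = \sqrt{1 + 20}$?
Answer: $760 - 24 \sqrt{21} \approx 650.02$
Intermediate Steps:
$V = \sqrt{21} \approx 4.5826$
$L{\left(Z,t \right)} = \frac{6 + t}{Z + t}$
$A{\left(O,p \right)} = -102 + 6 O + 6 p$ ($A{\left(O,p \right)} = 6 \left(\left(O + p\right) - 17\right) = 6 \left(-17 + O + p\right) = -102 + 6 O + 6 p$)
$\left(A{\left(V,L{\left(-4,2 \right)} \right)} + 124\right)^{2} = \left(\left(-102 + 6 \sqrt{21} + 6 \frac{6 + 2}{-4 + 2}\right) + 124\right)^{2} = \left(\left(-102 + 6 \sqrt{21} + 6 \frac{1}{-2} \cdot 8\right) + 124\right)^{2} = \left(\left(-102 + 6 \sqrt{21} + 6 \left(\left(- \frac{1}{2}\right) 8\right)\right) + 124\right)^{2} = \left(\left(-102 + 6 \sqrt{21} + 6 \left(-4\right)\right) + 124\right)^{2} = \left(\left(-102 + 6 \sqrt{21} - 24\right) + 124\right)^{2} = \left(\left(-126 + 6 \sqrt{21}\right) + 124\right)^{2} = \left(-2 + 6 \sqrt{21}\right)^{2}$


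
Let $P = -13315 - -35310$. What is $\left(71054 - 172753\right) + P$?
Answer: $-79704$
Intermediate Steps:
$P = 21995$ ($P = -13315 + 35310 = 21995$)
$\left(71054 - 172753\right) + P = \left(71054 - 172753\right) + 21995 = -101699 + 21995 = -79704$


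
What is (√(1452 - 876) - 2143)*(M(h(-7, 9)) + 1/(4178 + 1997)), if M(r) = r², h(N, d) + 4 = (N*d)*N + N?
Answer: -186106472663/475 ≈ -3.9180e+8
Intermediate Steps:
h(N, d) = -4 + N + d*N² (h(N, d) = -4 + ((N*d)*N + N) = -4 + (d*N² + N) = -4 + (N + d*N²) = -4 + N + d*N²)
(√(1452 - 876) - 2143)*(M(h(-7, 9)) + 1/(4178 + 1997)) = (√(1452 - 876) - 2143)*((-4 - 7 + 9*(-7)²)² + 1/(4178 + 1997)) = (√576 - 2143)*((-4 - 7 + 9*49)² + 1/6175) = (24 - 2143)*((-4 - 7 + 441)² + 1/6175) = -2119*(430² + 1/6175) = -2119*(184900 + 1/6175) = -2119*1141757501/6175 = -186106472663/475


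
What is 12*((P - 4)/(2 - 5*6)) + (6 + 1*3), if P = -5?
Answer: 90/7 ≈ 12.857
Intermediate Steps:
12*((P - 4)/(2 - 5*6)) + (6 + 1*3) = 12*((-5 - 4)/(2 - 5*6)) + (6 + 1*3) = 12*(-9/(2 - 30)) + (6 + 3) = 12*(-9/(-28)) + 9 = 12*(-9*(-1/28)) + 9 = 12*(9/28) + 9 = 27/7 + 9 = 90/7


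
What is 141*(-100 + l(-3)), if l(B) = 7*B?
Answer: -17061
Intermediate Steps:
141*(-100 + l(-3)) = 141*(-100 + 7*(-3)) = 141*(-100 - 21) = 141*(-121) = -17061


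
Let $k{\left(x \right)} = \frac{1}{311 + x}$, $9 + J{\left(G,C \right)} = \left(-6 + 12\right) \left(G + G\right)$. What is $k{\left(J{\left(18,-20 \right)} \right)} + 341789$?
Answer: $\frac{177046703}{518} \approx 3.4179 \cdot 10^{5}$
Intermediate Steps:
$J{\left(G,C \right)} = -9 + 12 G$ ($J{\left(G,C \right)} = -9 + \left(-6 + 12\right) \left(G + G\right) = -9 + 6 \cdot 2 G = -9 + 12 G$)
$k{\left(J{\left(18,-20 \right)} \right)} + 341789 = \frac{1}{311 + \left(-9 + 12 \cdot 18\right)} + 341789 = \frac{1}{311 + \left(-9 + 216\right)} + 341789 = \frac{1}{311 + 207} + 341789 = \frac{1}{518} + 341789 = \frac{177046703}{518}$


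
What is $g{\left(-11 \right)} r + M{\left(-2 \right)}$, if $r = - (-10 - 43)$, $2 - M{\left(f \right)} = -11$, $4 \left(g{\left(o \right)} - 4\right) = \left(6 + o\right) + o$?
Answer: $13$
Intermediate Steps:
$g{\left(o \right)} = \frac{11}{2} + \frac{o}{2}$ ($g{\left(o \right)} = 4 + \frac{\left(6 + o\right) + o}{4} = 4 + \frac{6 + 2 o}{4} = 4 + \left(\frac{3}{2} + \frac{o}{2}\right) = \frac{11}{2} + \frac{o}{2}$)
$M{\left(f \right)} = 13$ ($M{\left(f \right)} = 2 - -11 = 2 + 11 = 13$)
$r = 53$ ($r = - (-10 - 43) = \left(-1\right) \left(-53\right) = 53$)
$g{\left(-11 \right)} r + M{\left(-2 \right)} = \left(\frac{11}{2} + \frac{1}{2} \left(-11\right)\right) 53 + 13 = \left(\frac{11}{2} - \frac{11}{2}\right) 53 + 13 = 0 \cdot 53 + 13 = 0 + 13 = 13$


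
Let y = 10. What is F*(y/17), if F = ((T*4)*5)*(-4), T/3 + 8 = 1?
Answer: 16800/17 ≈ 988.24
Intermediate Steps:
T = -21 (T = -24 + 3*1 = -24 + 3 = -21)
F = 1680 (F = (-21*4*5)*(-4) = -84*5*(-4) = -420*(-4) = 1680)
F*(y/17) = 1680*(10/17) = 16800/17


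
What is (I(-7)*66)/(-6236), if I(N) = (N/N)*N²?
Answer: -1617/3118 ≈ -0.51860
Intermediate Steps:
I(N) = N² (I(N) = 1*N² = N²)
(I(-7)*66)/(-6236) = ((-7)²*66)/(-6236) = (49*66)*(-1/6236) = 3234*(-1/6236) = -1617/3118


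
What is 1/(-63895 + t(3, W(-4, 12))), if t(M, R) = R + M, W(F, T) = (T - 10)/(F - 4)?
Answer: -4/255569 ≈ -1.5651e-5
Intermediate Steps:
W(F, T) = (-10 + T)/(-4 + F)
t(M, R) = M + R
1/(-63895 + t(3, W(-4, 12))) = 1/(-63895 + (3 + (-10 + 12)/(-4 - 4))) = 1/(-63895 + (3 + 2/(-8))) = 1/(-63895 + (3 - ⅛*2)) = 1/(-63895 + (3 - ¼)) = 1/(-63895 + 11/4) = 1/(-255569/4) = -4/255569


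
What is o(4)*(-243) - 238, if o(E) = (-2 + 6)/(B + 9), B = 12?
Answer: -1990/7 ≈ -284.29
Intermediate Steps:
o(E) = 4/21 (o(E) = (-2 + 6)/(12 + 9) = 4/21)
o(4)*(-243) - 238 = (4/21)*(-243) - 238 = -324/7 - 238 = -1990/7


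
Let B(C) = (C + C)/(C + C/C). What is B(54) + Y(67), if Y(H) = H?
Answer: 3793/55 ≈ 68.964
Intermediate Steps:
B(C) = 2*C/(1 + C) (B(C) = (2*C)/(C + 1) = (2*C)/(1 + C) = 2*C/(1 + C))
B(54) + Y(67) = 2*54/(1 + 54) + 67 = 2*54/55 + 67 = 2*54*(1/55) + 67 = 108/55 + 67 = 3793/55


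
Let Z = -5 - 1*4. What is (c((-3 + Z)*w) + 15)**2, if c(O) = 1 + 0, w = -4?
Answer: 256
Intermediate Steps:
Z = -9 (Z = -5 - 4 = -9)
c(O) = 1
(c((-3 + Z)*w) + 15)**2 = (1 + 15)**2 = 16**2 = 256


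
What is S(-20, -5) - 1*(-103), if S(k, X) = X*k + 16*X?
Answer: 123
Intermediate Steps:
S(k, X) = 16*X + X*k
S(-20, -5) - 1*(-103) = -5*(16 - 20) - 1*(-103) = -5*(-4) + 103 = 20 + 103 = 123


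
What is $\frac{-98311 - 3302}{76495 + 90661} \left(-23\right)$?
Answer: $\frac{2337099}{167156} \approx 13.982$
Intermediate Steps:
$\frac{-98311 - 3302}{76495 + 90661} \left(-23\right) = - \frac{101613}{167156} \left(-23\right) = \left(-101613\right) \frac{1}{167156} \left(-23\right) = \left(- \frac{101613}{167156}\right) \left(-23\right) = \frac{2337099}{167156}$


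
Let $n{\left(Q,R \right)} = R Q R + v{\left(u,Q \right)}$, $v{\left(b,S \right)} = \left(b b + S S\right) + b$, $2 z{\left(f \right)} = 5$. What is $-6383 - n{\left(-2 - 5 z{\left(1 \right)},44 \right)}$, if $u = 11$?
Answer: $\frac{85387}{4} \approx 21347.0$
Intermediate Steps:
$z{\left(f \right)} = \frac{5}{2}$ ($z{\left(f \right)} = \frac{1}{2} \cdot 5 = \frac{5}{2}$)
$v{\left(b,S \right)} = b + S^{2} + b^{2}$ ($v{\left(b,S \right)} = \left(b^{2} + S^{2}\right) + b = \left(S^{2} + b^{2}\right) + b = b + S^{2} + b^{2}$)
$n{\left(Q,R \right)} = 132 + Q^{2} + Q R^{2}$ ($n{\left(Q,R \right)} = R Q R + \left(11 + Q^{2} + 11^{2}\right) = Q R R + \left(11 + Q^{2} + 121\right) = Q R^{2} + \left(132 + Q^{2}\right) = 132 + Q^{2} + Q R^{2}$)
$-6383 - n{\left(-2 - 5 z{\left(1 \right)},44 \right)} = -6383 - \left(132 + \left(-2 - \frac{25}{2}\right)^{2} + \left(-2 - \frac{25}{2}\right) 44^{2}\right) = -6383 - \left(132 + \left(-2 - \frac{25}{2}\right)^{2} + \left(-2 - \frac{25}{2}\right) 1936\right) = -6383 - \left(132 + \left(- \frac{29}{2}\right)^{2} - 28072\right) = -6383 - \left(132 + \frac{841}{4} - 28072\right) = -6383 - - \frac{110919}{4} = -6383 + \frac{110919}{4} = \frac{85387}{4}$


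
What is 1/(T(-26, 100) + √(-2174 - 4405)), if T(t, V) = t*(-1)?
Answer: 26/7255 - 3*I*√731/7255 ≈ 0.0035837 - 0.01118*I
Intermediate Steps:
T(t, V) = -t
1/(T(-26, 100) + √(-2174 - 4405)) = 1/(-1*(-26) + √(-2174 - 4405)) = 1/(26 + √(-6579)) = 1/(26 + 3*I*√731)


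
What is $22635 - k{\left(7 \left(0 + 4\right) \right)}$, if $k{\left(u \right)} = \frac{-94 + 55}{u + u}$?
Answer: $\frac{1267599}{56} \approx 22636.0$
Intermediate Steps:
$k{\left(u \right)} = - \frac{39}{2 u}$
$22635 - k{\left(7 \left(0 + 4\right) \right)} = 22635 - - \frac{39}{2 \cdot 7 \left(0 + 4\right)} = 22635 - - \frac{39}{2 \cdot 7 \cdot 4} = 22635 - - \frac{39}{2 \cdot 28} = 22635 - \left(- \frac{39}{2}\right) \frac{1}{28} = 22635 - - \frac{39}{56} = 22635 + \frac{39}{56} = \frac{1267599}{56}$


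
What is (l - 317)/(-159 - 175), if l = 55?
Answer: 131/167 ≈ 0.78443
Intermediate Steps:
(l - 317)/(-159 - 175) = (55 - 317)/(-159 - 175) = -262/(-334) = -262*(-1/334) = 131/167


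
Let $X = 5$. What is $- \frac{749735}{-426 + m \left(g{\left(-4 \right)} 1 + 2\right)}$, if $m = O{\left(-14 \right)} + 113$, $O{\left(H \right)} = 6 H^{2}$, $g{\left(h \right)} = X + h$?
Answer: $- \frac{24185}{111} \approx -217.88$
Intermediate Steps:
$g{\left(h \right)} = 5 + h$
$m = 1289$ ($m = 6 \left(-14\right)^{2} + 113 = 6 \cdot 196 + 113 = 1176 + 113 = 1289$)
$- \frac{749735}{-426 + m \left(g{\left(-4 \right)} 1 + 2\right)} = - \frac{749735}{-426 + 1289 \left(\left(5 - 4\right) 1 + 2\right)} = - \frac{749735}{-426 + 1289 \left(1 \cdot 1 + 2\right)} = - \frac{749735}{-426 + 1289 \left(1 + 2\right)} = - \frac{749735}{-426 + 1289 \cdot 3} = - \frac{749735}{-426 + 3867} = - \frac{749735}{3441} = \left(-749735\right) \frac{1}{3441} = - \frac{24185}{111}$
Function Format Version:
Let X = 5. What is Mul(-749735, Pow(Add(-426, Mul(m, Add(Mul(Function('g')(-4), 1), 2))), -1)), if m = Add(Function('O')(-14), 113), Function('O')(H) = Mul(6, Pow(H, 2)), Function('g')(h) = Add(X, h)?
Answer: Rational(-24185, 111) ≈ -217.88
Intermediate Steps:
Function('g')(h) = Add(5, h)
m = 1289 (m = Add(Mul(6, Pow(-14, 2)), 113) = Add(Mul(6, 196), 113) = Add(1176, 113) = 1289)
Mul(-749735, Pow(Add(-426, Mul(m, Add(Mul(Function('g')(-4), 1), 2))), -1)) = Mul(-749735, Pow(Add(-426, Mul(1289, Add(Mul(Add(5, -4), 1), 2))), -1)) = Mul(-749735, Pow(Add(-426, Mul(1289, Add(Mul(1, 1), 2))), -1)) = Mul(-749735, Pow(Add(-426, Mul(1289, Add(1, 2))), -1)) = Mul(-749735, Pow(Add(-426, Mul(1289, 3)), -1)) = Mul(-749735, Pow(Add(-426, 3867), -1)) = Mul(-749735, Pow(3441, -1)) = Mul(-749735, Rational(1, 3441)) = Rational(-24185, 111)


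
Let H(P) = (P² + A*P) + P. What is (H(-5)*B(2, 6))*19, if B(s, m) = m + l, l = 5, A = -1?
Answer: 5225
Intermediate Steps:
H(P) = P² (H(P) = (P² - P) + P = P²)
B(s, m) = 5 + m (B(s, m) = m + 5 = 5 + m)
(H(-5)*B(2, 6))*19 = ((-5)²*(5 + 6))*19 = (25*11)*19 = 275*19 = 5225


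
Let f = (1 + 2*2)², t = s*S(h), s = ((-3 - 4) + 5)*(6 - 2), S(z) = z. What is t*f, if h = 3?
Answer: -600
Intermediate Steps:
s = -8 (s = (-7 + 5)*4 = -2*4 = -8)
t = -24 (t = -8*3 = -24)
f = 25 (f = (1 + 4)² = 5² = 25)
t*f = -24*25 = -600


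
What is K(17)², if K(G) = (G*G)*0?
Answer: 0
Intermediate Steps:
K(G) = 0 (K(G) = G²*0 = 0)
K(17)² = 0² = 0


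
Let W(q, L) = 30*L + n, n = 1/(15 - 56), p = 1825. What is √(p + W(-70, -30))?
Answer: 2*√388721/41 ≈ 30.413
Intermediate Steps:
n = -1/41 (n = 1/(-41) = -1/41 ≈ -0.024390)
W(q, L) = -1/41 + 30*L (W(q, L) = 30*L - 1/41 = -1/41 + 30*L)
√(p + W(-70, -30)) = √(1825 + (-1/41 + 30*(-30))) = √(1825 + (-1/41 - 900)) = √(1825 - 36901/41) = √(37924/41) = 2*√388721/41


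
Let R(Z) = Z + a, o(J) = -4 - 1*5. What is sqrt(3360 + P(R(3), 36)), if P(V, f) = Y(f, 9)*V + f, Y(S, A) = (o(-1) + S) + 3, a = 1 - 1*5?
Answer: 3*sqrt(374) ≈ 58.017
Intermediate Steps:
a = -4 (a = 1 - 5 = -4)
o(J) = -9 (o(J) = -4 - 5 = -9)
R(Z) = -4 + Z (R(Z) = Z - 4 = -4 + Z)
Y(S, A) = -6 + S (Y(S, A) = (-9 + S) + 3 = -6 + S)
P(V, f) = f + V*(-6 + f) (P(V, f) = (-6 + f)*V + f = V*(-6 + f) + f = f + V*(-6 + f))
sqrt(3360 + P(R(3), 36)) = sqrt(3360 + (36 + (-4 + 3)*(-6 + 36))) = sqrt(3360 + (36 - 1*30)) = sqrt(3360 + (36 - 30)) = sqrt(3360 + 6) = sqrt(3366) = 3*sqrt(374)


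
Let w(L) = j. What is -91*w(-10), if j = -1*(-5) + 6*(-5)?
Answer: 2275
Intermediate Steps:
j = -25 (j = 5 - 30 = -25)
w(L) = -25
-91*w(-10) = -91*(-25) = 2275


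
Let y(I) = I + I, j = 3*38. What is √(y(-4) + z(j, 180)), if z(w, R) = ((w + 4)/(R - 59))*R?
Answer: 4*√1267/11 ≈ 12.944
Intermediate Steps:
j = 114
y(I) = 2*I
z(w, R) = R*(4 + w)/(-59 + R) (z(w, R) = ((4 + w)/(-59 + R))*R = R*(4 + w)/(-59 + R))
√(y(-4) + z(j, 180)) = √(2*(-4) + 180*(4 + 114)/(-59 + 180)) = √(-8 + 180*118/121) = √(-8 + 180*(1/121)*118) = √(-8 + 21240/121) = √(20272/121) = 4*√1267/11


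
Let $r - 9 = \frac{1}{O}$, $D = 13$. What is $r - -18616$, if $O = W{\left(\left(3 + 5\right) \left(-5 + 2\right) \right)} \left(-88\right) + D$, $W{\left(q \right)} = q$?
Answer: $\frac{39578126}{2125} \approx 18625.0$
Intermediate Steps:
$O = 2125$ ($O = \left(3 + 5\right) \left(-5 + 2\right) \left(-88\right) + 13 = 8 \left(-3\right) \left(-88\right) + 13 = \left(-24\right) \left(-88\right) + 13 = 2112 + 13 = 2125$)
$r = \frac{19126}{2125}$ ($r = 9 + \frac{1}{2125} = \frac{19126}{2125} \approx 9.0005$)
$r - -18616 = \frac{19126}{2125} - -18616 = \frac{19126}{2125} + 18616 = \frac{39578126}{2125}$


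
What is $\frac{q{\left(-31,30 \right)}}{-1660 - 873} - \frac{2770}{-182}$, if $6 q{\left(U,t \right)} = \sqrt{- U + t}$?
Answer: $\frac{1385}{91} - \frac{\sqrt{61}}{15198} \approx 15.219$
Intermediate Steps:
$q{\left(U,t \right)} = \frac{\sqrt{t - U}}{6}$ ($q{\left(U,t \right)} = \frac{\sqrt{- U + t}}{6} = \frac{\sqrt{t - U}}{6}$)
$\frac{q{\left(-31,30 \right)}}{-1660 - 873} - \frac{2770}{-182} = \frac{\frac{1}{6} \sqrt{30 - -31}}{-1660 - 873} - \frac{2770}{-182} = \frac{\frac{1}{6} \sqrt{30 + 31}}{-2533} - - \frac{1385}{91} = \frac{\sqrt{61}}{6} \left(- \frac{1}{2533}\right) + \frac{1385}{91} = - \frac{\sqrt{61}}{15198} + \frac{1385}{91} = \frac{1385}{91} - \frac{\sqrt{61}}{15198}$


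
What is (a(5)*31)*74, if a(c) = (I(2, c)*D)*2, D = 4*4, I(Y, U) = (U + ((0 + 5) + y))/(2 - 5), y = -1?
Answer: -220224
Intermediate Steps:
I(Y, U) = -4/3 - U/3 (I(Y, U) = (U + ((0 + 5) - 1))/(2 - 5) = (U + (5 - 1))/(-3) = (U + 4)*(-1/3) = (4 + U)*(-1/3) = -4/3 - U/3)
D = 16
a(c) = -128/3 - 32*c/3 (a(c) = ((-4/3 - c/3)*16)*2 = (-64/3 - 16*c/3)*2 = -128/3 - 32*c/3)
(a(5)*31)*74 = ((-128/3 - 32/3*5)*31)*74 = ((-128/3 - 160/3)*31)*74 = -96*31*74 = -2976*74 = -220224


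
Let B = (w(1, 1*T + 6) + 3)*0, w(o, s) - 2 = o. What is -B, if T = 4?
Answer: 0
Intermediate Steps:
w(o, s) = 2 + o
B = 0 (B = ((2 + 1) + 3)*0 = (3 + 3)*0 = 6*0 = 0)
-B = -1*0 = 0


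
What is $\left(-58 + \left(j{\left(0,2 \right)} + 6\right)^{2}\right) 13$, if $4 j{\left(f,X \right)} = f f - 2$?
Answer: $- \frac{1443}{4} \approx -360.75$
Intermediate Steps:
$j{\left(f,X \right)} = - \frac{1}{2} + \frac{f^{2}}{4}$ ($j{\left(f,X \right)} = \frac{f f - 2}{4} = \frac{f^{2} - 2}{4} = \frac{-2 + f^{2}}{4} = - \frac{1}{2} + \frac{f^{2}}{4}$)
$\left(-58 + \left(j{\left(0,2 \right)} + 6\right)^{2}\right) 13 = \left(-58 + \left(\left(- \frac{1}{2} + \frac{0^{2}}{4}\right) + 6\right)^{2}\right) 13 = \left(-58 + \left(\left(- \frac{1}{2} + \frac{1}{4} \cdot 0\right) + 6\right)^{2}\right) 13 = \left(-58 + \left(\left(- \frac{1}{2} + 0\right) + 6\right)^{2}\right) 13 = \left(-58 + \left(- \frac{1}{2} + 6\right)^{2}\right) 13 = \left(-58 + \left(\frac{11}{2}\right)^{2}\right) 13 = \left(-58 + \frac{121}{4}\right) 13 = \left(- \frac{111}{4}\right) 13 = - \frac{1443}{4}$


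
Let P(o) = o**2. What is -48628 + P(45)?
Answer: -46603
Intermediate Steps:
-48628 + P(45) = -48628 + 45**2 = -48628 + 2025 = -46603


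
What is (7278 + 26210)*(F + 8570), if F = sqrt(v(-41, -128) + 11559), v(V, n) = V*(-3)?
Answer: 286992160 + 100464*sqrt(1298) ≈ 2.9061e+8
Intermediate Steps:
v(V, n) = -3*V
F = 3*sqrt(1298) (F = sqrt(-3*(-41) + 11559) = sqrt(123 + 11559) = sqrt(11682) = 3*sqrt(1298) ≈ 108.08)
(7278 + 26210)*(F + 8570) = (7278 + 26210)*(3*sqrt(1298) + 8570) = 33488*(8570 + 3*sqrt(1298)) = 286992160 + 100464*sqrt(1298)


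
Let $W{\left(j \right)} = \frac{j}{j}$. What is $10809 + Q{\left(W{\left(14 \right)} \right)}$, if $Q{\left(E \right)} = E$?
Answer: $10810$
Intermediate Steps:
$W{\left(j \right)} = 1$
$10809 + Q{\left(W{\left(14 \right)} \right)} = 10809 + 1 = 10810$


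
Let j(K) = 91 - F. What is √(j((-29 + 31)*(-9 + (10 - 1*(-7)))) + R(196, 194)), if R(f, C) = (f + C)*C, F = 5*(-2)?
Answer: √75761 ≈ 275.25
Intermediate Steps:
F = -10
R(f, C) = C*(C + f) (R(f, C) = (C + f)*C = C*(C + f))
j(K) = 101 (j(K) = 91 - 1*(-10) = 91 + 10 = 101)
√(j((-29 + 31)*(-9 + (10 - 1*(-7)))) + R(196, 194)) = √(101 + 194*(194 + 196)) = √(101 + 194*390) = √(101 + 75660) = √75761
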